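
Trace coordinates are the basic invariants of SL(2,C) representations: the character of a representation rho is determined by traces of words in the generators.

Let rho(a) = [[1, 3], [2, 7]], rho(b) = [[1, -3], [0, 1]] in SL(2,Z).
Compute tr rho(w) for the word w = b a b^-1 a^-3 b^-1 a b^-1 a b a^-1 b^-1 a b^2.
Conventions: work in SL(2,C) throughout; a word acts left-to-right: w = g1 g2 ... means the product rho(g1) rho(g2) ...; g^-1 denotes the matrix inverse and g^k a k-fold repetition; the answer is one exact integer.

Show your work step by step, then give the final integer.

rho(b) = [[1, -3], [0, 1]]
... * rho(a) = [[1, 3], [2, 7]]  ->  [[-5, -18], [2, 7]]
... * rho(b^-1) = [[1, 3], [0, 1]]  ->  [[-5, -33], [2, 13]]
... * rho(a^-1) = [[7, -3], [-2, 1]]  ->  [[31, -18], [-12, 7]]
... * rho(a^-1) = [[7, -3], [-2, 1]]  ->  [[253, -111], [-98, 43]]
... * rho(a^-1) = [[7, -3], [-2, 1]]  ->  [[1993, -870], [-772, 337]]
... * rho(b^-1) = [[1, 3], [0, 1]]  ->  [[1993, 5109], [-772, -1979]]
... * rho(a) = [[1, 3], [2, 7]]  ->  [[12211, 41742], [-4730, -16169]]
... * rho(b^-1) = [[1, 3], [0, 1]]  ->  [[12211, 78375], [-4730, -30359]]
... * rho(a) = [[1, 3], [2, 7]]  ->  [[168961, 585258], [-65448, -226703]]
... * rho(b) = [[1, -3], [0, 1]]  ->  [[168961, 78375], [-65448, -30359]]
... * rho(a^-1) = [[7, -3], [-2, 1]]  ->  [[1025977, -428508], [-397418, 165985]]
... * rho(b^-1) = [[1, 3], [0, 1]]  ->  [[1025977, 2649423], [-397418, -1026269]]
... * rho(a) = [[1, 3], [2, 7]]  ->  [[6324823, 21623892], [-2449956, -8376137]]
... * rho(b) = [[1, -3], [0, 1]]  ->  [[6324823, 2649423], [-2449956, -1026269]]
... * rho(b) = [[1, -3], [0, 1]]  ->  [[6324823, -16325046], [-2449956, 6323599]]
tr = 6324823 + 6323599 = 12648422

12648422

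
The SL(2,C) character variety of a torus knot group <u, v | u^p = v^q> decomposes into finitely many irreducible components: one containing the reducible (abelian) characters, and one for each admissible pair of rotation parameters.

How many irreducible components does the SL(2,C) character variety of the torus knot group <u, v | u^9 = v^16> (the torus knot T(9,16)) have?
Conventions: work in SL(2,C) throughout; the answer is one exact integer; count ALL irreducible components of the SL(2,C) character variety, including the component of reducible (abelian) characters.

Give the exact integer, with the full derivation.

In the torus knot group T(9,16), u^9 = v^16 is central, so an irreducible representation sends it to +I or -I (Schur).
This locks tr(u) to 2*cos(pi*alpha/9), alpha in 1..8, and tr(v) to 2*cos(pi*beta/16), beta in 1..15, on each component of irreducible characters.
u^9 = (-1)^alpha I and v^16 = (-1)^beta I must agree, so alpha and beta have equal parity.
Enumerate parity-matched pairs: 4*8 odd-odd plus 4*7 even-even gives 60.
components with irreducible characters: 60; plus the single component of reducible (abelian) characters: total 61.

61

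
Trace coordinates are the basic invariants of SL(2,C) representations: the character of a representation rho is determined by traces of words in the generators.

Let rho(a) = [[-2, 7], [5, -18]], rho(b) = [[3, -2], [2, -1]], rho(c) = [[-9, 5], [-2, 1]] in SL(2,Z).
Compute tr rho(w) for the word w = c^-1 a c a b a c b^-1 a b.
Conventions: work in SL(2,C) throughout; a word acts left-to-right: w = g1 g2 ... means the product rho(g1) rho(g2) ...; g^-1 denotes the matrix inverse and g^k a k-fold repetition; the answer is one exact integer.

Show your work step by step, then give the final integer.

rho(c^-1) = [[1, -5], [2, -9]]
... * rho(a) = [[-2, 7], [5, -18]]  ->  [[-27, 97], [-49, 176]]
... * rho(c) = [[-9, 5], [-2, 1]]  ->  [[49, -38], [89, -69]]
... * rho(a) = [[-2, 7], [5, -18]]  ->  [[-288, 1027], [-523, 1865]]
... * rho(b) = [[3, -2], [2, -1]]  ->  [[1190, -451], [2161, -819]]
... * rho(a) = [[-2, 7], [5, -18]]  ->  [[-4635, 16448], [-8417, 29869]]
... * rho(c) = [[-9, 5], [-2, 1]]  ->  [[8819, -6727], [16015, -12216]]
... * rho(b^-1) = [[-1, 2], [-2, 3]]  ->  [[4635, -2543], [8417, -4618]]
... * rho(a) = [[-2, 7], [5, -18]]  ->  [[-21985, 78219], [-39924, 142043]]
... * rho(b) = [[3, -2], [2, -1]]  ->  [[90483, -34249], [164314, -62195]]
tr = 90483 + -62195 = 28288

28288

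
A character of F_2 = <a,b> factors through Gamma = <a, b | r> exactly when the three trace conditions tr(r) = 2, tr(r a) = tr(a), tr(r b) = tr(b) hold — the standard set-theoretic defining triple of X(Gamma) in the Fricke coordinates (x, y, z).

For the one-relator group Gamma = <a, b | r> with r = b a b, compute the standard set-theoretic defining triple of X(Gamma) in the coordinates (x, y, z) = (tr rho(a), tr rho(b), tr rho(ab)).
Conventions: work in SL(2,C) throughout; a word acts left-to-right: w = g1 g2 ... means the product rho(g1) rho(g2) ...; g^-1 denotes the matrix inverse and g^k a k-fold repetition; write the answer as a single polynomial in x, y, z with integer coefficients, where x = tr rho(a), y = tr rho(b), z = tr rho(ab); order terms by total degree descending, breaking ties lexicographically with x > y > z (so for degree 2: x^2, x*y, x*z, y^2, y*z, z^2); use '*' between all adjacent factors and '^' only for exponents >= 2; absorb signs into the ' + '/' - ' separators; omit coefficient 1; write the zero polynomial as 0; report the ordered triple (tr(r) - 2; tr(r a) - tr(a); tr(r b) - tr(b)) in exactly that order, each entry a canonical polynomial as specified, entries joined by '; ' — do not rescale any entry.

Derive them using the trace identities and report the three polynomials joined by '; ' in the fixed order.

y*z - x - 2; z^2 - x - 2; y^2*z - x*y - y - z

next, trace(b a b) = trace(b) trace(a b) - trace(a) = y*z - x
trace(b a b a) = trace(a b) trace(a b) - trace(1)   [split at a repeated a] = z^2 - 2
and trace(b a b^2) = trace(b) trace(b a b) - trace(b a) = y^2*z - x*y - z
assemble the triple (trace(r) - 2; trace(r a) - x; trace(r b) - y)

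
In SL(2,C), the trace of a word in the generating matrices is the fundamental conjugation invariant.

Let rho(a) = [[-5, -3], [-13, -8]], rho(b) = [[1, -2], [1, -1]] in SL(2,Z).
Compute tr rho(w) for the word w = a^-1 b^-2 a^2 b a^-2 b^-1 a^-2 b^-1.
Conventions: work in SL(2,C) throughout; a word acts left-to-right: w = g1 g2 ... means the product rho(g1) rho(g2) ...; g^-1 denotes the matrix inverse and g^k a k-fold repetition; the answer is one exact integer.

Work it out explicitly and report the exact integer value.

rho(a^-1) = [[-8, 3], [13, -5]]
... * rho(b^-1) = [[-1, 2], [-1, 1]]  ->  [[5, -13], [-8, 21]]
... * rho(b^-1) = [[-1, 2], [-1, 1]]  ->  [[8, -3], [-13, 5]]
... * rho(a) = [[-5, -3], [-13, -8]]  ->  [[-1, 0], [0, -1]]
... * rho(a) = [[-5, -3], [-13, -8]]  ->  [[5, 3], [13, 8]]
... * rho(b) = [[1, -2], [1, -1]]  ->  [[8, -13], [21, -34]]
... * rho(a^-1) = [[-8, 3], [13, -5]]  ->  [[-233, 89], [-610, 233]]
... * rho(a^-1) = [[-8, 3], [13, -5]]  ->  [[3021, -1144], [7909, -2995]]
... * rho(b^-1) = [[-1, 2], [-1, 1]]  ->  [[-1877, 4898], [-4914, 12823]]
... * rho(a^-1) = [[-8, 3], [13, -5]]  ->  [[78690, -30121], [206011, -78857]]
... * rho(a^-1) = [[-8, 3], [13, -5]]  ->  [[-1021093, 386675], [-2673229, 1012318]]
... * rho(b^-1) = [[-1, 2], [-1, 1]]  ->  [[634418, -1655511], [1660911, -4334140]]
tr = 634418 + -4334140 = -3699722

-3699722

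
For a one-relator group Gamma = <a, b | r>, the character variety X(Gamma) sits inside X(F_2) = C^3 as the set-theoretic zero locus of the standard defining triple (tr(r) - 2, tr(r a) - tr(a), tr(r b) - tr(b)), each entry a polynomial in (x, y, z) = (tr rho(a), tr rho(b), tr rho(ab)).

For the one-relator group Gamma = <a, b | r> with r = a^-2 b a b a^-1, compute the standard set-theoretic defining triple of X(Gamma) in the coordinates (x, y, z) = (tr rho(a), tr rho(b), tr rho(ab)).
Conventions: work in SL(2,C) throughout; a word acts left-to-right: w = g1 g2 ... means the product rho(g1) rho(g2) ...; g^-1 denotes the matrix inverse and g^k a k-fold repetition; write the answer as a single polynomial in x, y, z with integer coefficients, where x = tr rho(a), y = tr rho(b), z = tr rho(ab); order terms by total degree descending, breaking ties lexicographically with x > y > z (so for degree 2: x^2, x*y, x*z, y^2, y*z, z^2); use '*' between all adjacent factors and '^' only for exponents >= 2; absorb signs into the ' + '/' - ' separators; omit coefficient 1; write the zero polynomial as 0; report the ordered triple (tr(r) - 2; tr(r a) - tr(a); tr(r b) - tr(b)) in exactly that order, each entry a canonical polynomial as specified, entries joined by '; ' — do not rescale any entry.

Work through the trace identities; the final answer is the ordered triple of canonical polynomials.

x^3*y*z - x^4 - x^2*z^2 - 2*x*y*z + 4*x^2 + z^2 - 4; x^2*y*z - x^3 - x*z^2 - y*z + 2*x; x^3*y^2*z - x^4*y - 2*x^2*y*z^2 + x^3*z - x*y^2*z + x*z^3 + 3*x^2*y + y*z^2 - 3*x*z - 2*y

next, trace(b a b) = trace(b) * trace(a b) - trace(a)  (reduce the b square) = y*z - x
next, trace(b a b a) = trace(a b) * trace(a b) - trace(1)  (split on a) = z^2 - 2
and trace(b a b a^-1) = trace(b a b) * trace(a) - trace(b a b a)  (eliminate a^-1) = x*y*z - x^2 - z^2 + 2
next, trace(a^-1 b a b a^-1) = trace(b a b a^-1) * trace(a) - trace(b a b)  (eliminate a^-1) = x^2*y*z - x^3 - x*z^2 - y*z + 3*x
trace(a^-2 b a b a^-1) = trace(a^-1 b a b a^-1) * trace(a) - trace(a^-1 b a b)  (eliminate a^-1) = x^3*y*z - x^4 - x^2*z^2 - 2*x*y*z + 4*x^2 + z^2 - 2
and trace(b^2 a b) = trace(b) * trace(b a b) - trace(b a)  (reduce the b square) = y^2*z - x*y - z
and trace(a b a) = trace(a) * trace(b a) - trace(b)  (reduce the a square) = x*z - y
and trace(b^2 a b a) = trace(b) * trace(a b a b) - trace(a b a)  (reduce the b square) = y*z^2 - x*z - y
and trace(b a b a^-1 b) = trace(b^2 a b) * trace(a) - trace(b^2 a b a)  (eliminate a^-1) = x*y^2*z - x^2*y - y*z^2 + y
and trace(b a b a b a) = trace(b a b a) * trace(b a) - trace(a b)  (split on b) = z^3 - 3*z
next, trace(b a b a^-1 b a) = trace(b a b a b) * trace(a) - trace(b a b a b a)  (eliminate a^-1) = x*y*z^2 - x^2*z - z^3 - x*y + 3*z
trace(b a b a^-1 b a^-1) = trace(b a b a^-1 b) * trace(a) - trace(b a b a^-1 b a)  (eliminate a^-1) = x^2*y^2*z - x^3*y - 2*x*y*z^2 + x^2*z + z^3 + 2*x*y - 3*z
trace(a^-2 b a b a^-1 b) = trace(b a b a^-1 b a^-1) * trace(a) - trace(b a b a^-1 b)  (eliminate a^-1) = x^3*y^2*z - x^4*y - 2*x^2*y*z^2 + x^3*z - x*y^2*z + x*z^3 + 3*x^2*y + y*z^2 - 3*x*z - y
assemble the triple (trace(r) - 2; trace(r a) - x; trace(r b) - y)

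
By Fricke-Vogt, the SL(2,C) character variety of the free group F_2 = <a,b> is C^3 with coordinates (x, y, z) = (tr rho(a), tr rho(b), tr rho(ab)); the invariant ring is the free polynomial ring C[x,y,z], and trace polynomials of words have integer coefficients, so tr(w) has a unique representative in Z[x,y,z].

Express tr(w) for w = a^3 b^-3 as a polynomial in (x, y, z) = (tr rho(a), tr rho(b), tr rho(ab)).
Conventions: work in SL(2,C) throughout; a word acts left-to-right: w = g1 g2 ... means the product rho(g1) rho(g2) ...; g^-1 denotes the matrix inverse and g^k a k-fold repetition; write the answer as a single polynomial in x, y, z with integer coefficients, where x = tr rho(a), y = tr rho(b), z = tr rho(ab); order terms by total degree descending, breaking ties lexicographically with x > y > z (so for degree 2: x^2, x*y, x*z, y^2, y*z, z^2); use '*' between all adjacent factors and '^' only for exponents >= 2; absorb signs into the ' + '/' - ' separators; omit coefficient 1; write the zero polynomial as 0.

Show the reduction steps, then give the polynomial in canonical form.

x^3*y^3 - x^2*y^2*z - 2*x^3*y - 2*x*y^3 + x^2*z + y^2*z + 5*x*y - z

trace(a^2) = trace(a) * trace(a) - trace(1) = x^2 - 2
reduce: trace(a^3) = trace(a) * trace(a^2) - trace(a) = x^3 - 3*x
trace(b a^2) = trace(a) * trace(b a) - trace(b) = x*z - y
trace(a^3 b) = trace(a) * trace(b a^2) - trace(b a) = x^2*z - x*y - z
reduce: trace(b^-1 a^3) = trace(a^3) * trace(b) - trace(a^3 b) = x^3*y - x^2*z - 2*x*y + z
trace(b^-1 a^3 b^-1) = trace(b^-1 a^3) * trace(b) - trace(b^-1 a^3 b) = x^3*y^2 - x^2*y*z - x^3 - 2*x*y^2 + y*z + 3*x
so trace(a^3 b^-3) = trace(b^-1 a^3 b^-1) * trace(b) - trace(b^-1 a^3) = x^3*y^3 - x^2*y^2*z - 2*x^3*y - 2*x*y^3 + x^2*z + y^2*z + 5*x*y - z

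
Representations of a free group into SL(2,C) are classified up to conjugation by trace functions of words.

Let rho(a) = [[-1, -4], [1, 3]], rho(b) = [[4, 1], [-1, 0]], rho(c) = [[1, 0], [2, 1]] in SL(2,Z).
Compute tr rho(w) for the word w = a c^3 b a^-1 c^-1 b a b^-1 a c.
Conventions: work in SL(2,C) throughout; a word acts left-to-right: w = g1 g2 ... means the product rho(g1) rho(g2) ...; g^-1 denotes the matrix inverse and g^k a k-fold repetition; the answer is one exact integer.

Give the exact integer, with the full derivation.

rho(a) = [[-1, -4], [1, 3]]
... * rho(c) = [[1, 0], [2, 1]]  ->  [[-9, -4], [7, 3]]
... * rho(c) = [[1, 0], [2, 1]]  ->  [[-17, -4], [13, 3]]
... * rho(c) = [[1, 0], [2, 1]]  ->  [[-25, -4], [19, 3]]
... * rho(b) = [[4, 1], [-1, 0]]  ->  [[-96, -25], [73, 19]]
... * rho(a^-1) = [[3, 4], [-1, -1]]  ->  [[-263, -359], [200, 273]]
... * rho(c^-1) = [[1, 0], [-2, 1]]  ->  [[455, -359], [-346, 273]]
... * rho(b) = [[4, 1], [-1, 0]]  ->  [[2179, 455], [-1657, -346]]
... * rho(a) = [[-1, -4], [1, 3]]  ->  [[-1724, -7351], [1311, 5590]]
... * rho(b^-1) = [[0, -1], [1, 4]]  ->  [[-7351, -27680], [5590, 21049]]
... * rho(a) = [[-1, -4], [1, 3]]  ->  [[-20329, -53636], [15459, 40787]]
... * rho(c) = [[1, 0], [2, 1]]  ->  [[-127601, -53636], [97033, 40787]]
tr = -127601 + 40787 = -86814

-86814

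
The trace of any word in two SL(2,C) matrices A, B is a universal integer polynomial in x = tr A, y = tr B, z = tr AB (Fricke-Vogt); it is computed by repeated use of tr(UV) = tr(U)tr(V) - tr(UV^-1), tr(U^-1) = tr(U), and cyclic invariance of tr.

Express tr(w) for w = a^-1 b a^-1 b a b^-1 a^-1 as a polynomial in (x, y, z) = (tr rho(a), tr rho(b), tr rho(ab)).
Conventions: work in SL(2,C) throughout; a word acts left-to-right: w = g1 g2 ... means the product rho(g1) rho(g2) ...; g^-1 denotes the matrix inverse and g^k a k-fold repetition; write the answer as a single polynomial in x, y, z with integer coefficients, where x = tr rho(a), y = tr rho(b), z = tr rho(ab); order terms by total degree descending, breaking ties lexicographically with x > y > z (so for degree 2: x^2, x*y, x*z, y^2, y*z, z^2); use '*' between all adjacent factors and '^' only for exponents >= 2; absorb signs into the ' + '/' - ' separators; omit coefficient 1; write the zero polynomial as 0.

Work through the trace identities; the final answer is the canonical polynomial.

-x^3*y^2*z + x^4*y + x^2*y^3 + 2*x^2*y*z^2 - x^3*z - x*y^2*z - x*z^3 - 3*x^2*y + 3*x*z - y

so tr(b^2 a) = tr(b) * tr(a b) - tr(a) = y*z - x
tr(b^2) = tr(b) * tr(b) - tr(1) = y^2 - 2
reduce: tr(a b^2 a) = tr(a) * tr(b^2 a) - tr(b^2) = x*y*z - x^2 - y^2 + 2
tr(a b a b) = tr(a b) * tr(a b) - tr(1)   [split at repeated a] = z^2 - 2
tr(a b a) = tr(a) * tr(b a) - tr(b) = x*z - y
so tr(a b^2 a b) = tr(b) * tr(a b a b) - tr(a b a) = y*z^2 - x*z - y
so tr(b^2 a b^-1 a) = tr(a b^2 a) * tr(b) - tr(a b^2 a b) = x*y^2*z - x^2*y - y^3 - y*z^2 + x*z + 3*y
tr(b^2 a b^-1 a^-1) = tr(b^2 a b^-1) * tr(a) - tr(b^2 a b^-1 a) = -x*y^2*z + x^2*y + y^3 + y*z^2 - 3*y
tr(b a b^-1 a^-2 b) = tr(b^2 a b^-1 a^-1) * tr(a) - tr(b^2 a b^-1) = -x^2*y^2*z + x^3*y + x*y^3 + x*y*z^2 - 3*x*y - z
tr(a b a b a) = tr(a) * tr(b a b a) - tr(b a b) = x*z^2 - y*z - x
reduce: tr(a b a b a b) = tr(a b) * tr(a b a b) - tr(a^-1 b^-1)   [split at repeated a] = z^3 - 3*z
tr(b a b a b^-1 a) = tr(a b a b a) * tr(b) - tr(a b a b a b) = x*y*z^2 - y^2*z - z^3 - x*y + 3*z
so tr(a^-1 b a b a b^-1) = tr(b a b a b^-1) * tr(a) - tr(b a b a b^-1 a) = -x*y*z^2 + x^2*z + y^2*z + z^3 - 3*z
tr(b a b^-1 a^-2 b a) = tr(a^-1 b a b a b^-1) * tr(a) - tr(a^-1 b a b a b^-1 a) = -x^2*y*z^2 + x^3*z + x*y^2*z + x*z^3 - 4*x*z + y
tr(a^-1 b a^-1 b a b^-1 a^-1) = tr(b a b^-1 a^-2 b) * tr(a) - tr(b a b^-1 a^-2 b a) = -x^3*y^2*z + x^4*y + x^2*y^3 + 2*x^2*y*z^2 - x^3*z - x*y^2*z - x*z^3 - 3*x^2*y + 3*x*z - y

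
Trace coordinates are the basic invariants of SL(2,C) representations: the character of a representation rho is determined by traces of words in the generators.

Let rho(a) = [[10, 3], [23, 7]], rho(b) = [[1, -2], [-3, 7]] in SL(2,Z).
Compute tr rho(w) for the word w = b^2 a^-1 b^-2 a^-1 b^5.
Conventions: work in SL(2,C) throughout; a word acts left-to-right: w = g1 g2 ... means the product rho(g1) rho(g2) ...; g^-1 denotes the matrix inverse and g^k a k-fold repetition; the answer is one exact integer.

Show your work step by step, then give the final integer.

rho(b) = [[1, -2], [-3, 7]]
... * rho(b) = [[1, -2], [-3, 7]]  ->  [[7, -16], [-24, 55]]
... * rho(a^-1) = [[7, -3], [-23, 10]]  ->  [[417, -181], [-1433, 622]]
... * rho(b^-1) = [[7, 2], [3, 1]]  ->  [[2376, 653], [-8165, -2244]]
... * rho(b^-1) = [[7, 2], [3, 1]]  ->  [[18591, 5405], [-63887, -18574]]
... * rho(a^-1) = [[7, -3], [-23, 10]]  ->  [[5822, -1723], [-20007, 5921]]
... * rho(b) = [[1, -2], [-3, 7]]  ->  [[10991, -23705], [-37770, 81461]]
... * rho(b) = [[1, -2], [-3, 7]]  ->  [[82106, -187917], [-282153, 645767]]
... * rho(b) = [[1, -2], [-3, 7]]  ->  [[645857, -1479631], [-2219454, 5084675]]
... * rho(b) = [[1, -2], [-3, 7]]  ->  [[5084750, -11649131], [-17473479, 40031633]]
... * rho(b) = [[1, -2], [-3, 7]]  ->  [[40032143, -91713417], [-137568378, 315168389]]
tr = 40032143 + 315168389 = 355200532

355200532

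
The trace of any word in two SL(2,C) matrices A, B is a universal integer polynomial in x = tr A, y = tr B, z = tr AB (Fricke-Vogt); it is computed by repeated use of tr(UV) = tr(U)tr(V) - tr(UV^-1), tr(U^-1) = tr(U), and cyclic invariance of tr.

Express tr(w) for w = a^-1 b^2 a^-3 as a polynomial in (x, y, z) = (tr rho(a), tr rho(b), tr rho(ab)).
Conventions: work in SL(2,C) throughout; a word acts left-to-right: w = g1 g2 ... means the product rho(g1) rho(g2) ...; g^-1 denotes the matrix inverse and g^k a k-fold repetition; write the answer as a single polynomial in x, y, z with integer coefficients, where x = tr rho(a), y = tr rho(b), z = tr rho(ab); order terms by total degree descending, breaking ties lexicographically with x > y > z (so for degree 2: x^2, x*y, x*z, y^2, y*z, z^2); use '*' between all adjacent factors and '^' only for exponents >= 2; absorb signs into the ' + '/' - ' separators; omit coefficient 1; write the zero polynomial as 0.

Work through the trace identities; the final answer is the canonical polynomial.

tr(b^2) = tr(b)*tr(b) - tr(1) = y^2 - 2
so tr(b^2 a) = tr(b)*tr(a b) - tr(a) = y*z - x
reduce: tr(b^2 a^-1) = tr(b^2)*tr(a) - tr(b^2 a) = x*y^2 - y*z - x
tr(a^-2 b^2) = tr(b^2 a^-1)*tr(a) - tr(b^2) = x^2*y^2 - x*y*z - x^2 - y^2 + 2
tr(a^-2 b^2 a^-1) = tr(a^-2 b^2)*tr(a) - tr(a^-2 b^2 a) = x^3*y^2 - x^2*y*z - x^3 - 2*x*y^2 + y*z + 3*x
tr(a^-1 b^2 a^-3) = tr(a^-2 b^2 a^-1)*tr(a) - tr(a^-2 b^2) = x^4*y^2 - x^3*y*z - x^4 - 3*x^2*y^2 + 2*x*y*z + 4*x^2 + y^2 - 2

x^4*y^2 - x^3*y*z - x^4 - 3*x^2*y^2 + 2*x*y*z + 4*x^2 + y^2 - 2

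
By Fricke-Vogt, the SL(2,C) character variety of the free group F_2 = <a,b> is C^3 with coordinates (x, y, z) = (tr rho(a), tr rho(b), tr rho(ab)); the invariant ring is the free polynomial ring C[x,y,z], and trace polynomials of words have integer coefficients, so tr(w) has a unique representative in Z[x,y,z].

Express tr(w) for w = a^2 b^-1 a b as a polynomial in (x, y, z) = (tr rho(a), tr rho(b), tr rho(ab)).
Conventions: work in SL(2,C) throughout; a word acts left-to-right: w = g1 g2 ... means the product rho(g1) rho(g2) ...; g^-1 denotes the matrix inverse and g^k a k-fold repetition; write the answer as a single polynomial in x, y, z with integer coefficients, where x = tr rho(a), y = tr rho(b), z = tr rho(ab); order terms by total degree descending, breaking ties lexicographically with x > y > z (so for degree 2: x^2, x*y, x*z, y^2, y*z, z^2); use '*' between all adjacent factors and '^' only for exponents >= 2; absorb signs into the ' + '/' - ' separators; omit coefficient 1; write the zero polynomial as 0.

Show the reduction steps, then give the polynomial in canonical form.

tr(a b a) = tr(a) * tr(b a) - tr(b)   [square of a] = x*z - y
use: tr(a b a^2) = tr(a) * tr(a b a) - tr(a b)   [square of a] = x^2*z - x*y - z
tr(b a b a) = tr(b a) * tr(b a) - tr(1)   [split at a repeated b] = z^2 - 2
use: tr(b a b) = tr(b) * tr(a b) - tr(a)   [square of b] = y*z - x
use: tr(a b a^2 b) = tr(a) * tr(b a b a) - tr(b a b)   [square of a] = x*z^2 - y*z - x
tr(a^2 b^-1 a b) = tr(a b a^2) * tr(b) - tr(a b a^2 b)   [inverse elimination on b] = x^2*y*z - x*y^2 - x*z^2 + x

x^2*y*z - x*y^2 - x*z^2 + x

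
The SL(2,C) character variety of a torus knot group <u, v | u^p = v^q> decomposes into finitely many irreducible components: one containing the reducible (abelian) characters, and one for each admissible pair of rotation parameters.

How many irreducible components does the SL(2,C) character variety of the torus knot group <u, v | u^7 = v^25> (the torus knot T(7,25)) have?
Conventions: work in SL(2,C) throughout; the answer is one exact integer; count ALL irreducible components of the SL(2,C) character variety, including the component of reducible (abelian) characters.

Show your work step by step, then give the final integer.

In the torus knot group T(7,25), u^7 = v^25 is central, so an irreducible representation sends it to +I or -I (Schur).
So on each irreducible component the traces are pinned: tr(u) = 2*cos(pi*alpha/7) with 1 <= alpha <= 6, tr(v) = 2*cos(pi*beta/25) with 1 <= beta <= 24.
u^7 = (-1)^alpha I and v^25 = (-1)^beta I must agree, so alpha and beta have equal parity.
Counting: 3 odd alphas x 12 odd betas + 3 even alphas x 12 even betas = 36 + 36 = 72.
components with irreducible characters: 72; plus the single component of reducible (abelian) characters: total 73.

73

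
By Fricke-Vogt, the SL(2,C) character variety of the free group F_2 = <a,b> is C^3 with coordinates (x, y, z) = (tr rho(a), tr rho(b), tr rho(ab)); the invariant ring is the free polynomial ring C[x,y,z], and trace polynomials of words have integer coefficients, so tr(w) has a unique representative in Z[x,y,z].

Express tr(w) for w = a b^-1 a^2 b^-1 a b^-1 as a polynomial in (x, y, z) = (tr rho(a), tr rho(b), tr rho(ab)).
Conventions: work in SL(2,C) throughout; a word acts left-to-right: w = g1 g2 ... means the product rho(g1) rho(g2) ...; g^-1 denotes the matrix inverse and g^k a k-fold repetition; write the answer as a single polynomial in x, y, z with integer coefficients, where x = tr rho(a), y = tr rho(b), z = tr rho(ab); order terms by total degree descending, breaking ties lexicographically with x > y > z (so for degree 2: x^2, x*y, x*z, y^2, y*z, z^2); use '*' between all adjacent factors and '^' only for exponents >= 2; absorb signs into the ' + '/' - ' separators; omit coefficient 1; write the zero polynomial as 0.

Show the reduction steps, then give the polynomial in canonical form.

trace(a^2) = trace(a) * trace(a) - trace(1) = x^2 - 2
trace(a^3) = trace(a) * trace(a^2) - trace(a) = x^3 - 3*x
trace(a^4) = trace(a) * trace(a^3) - trace(a^2) = x^4 - 4*x^2 + 2
trace(a b a) = trace(a) * trace(b a) - trace(b) = x*z - y
trace(b a^3) = trace(a) * trace(a b a) - trace(a b) = x^2*z - x*y - z
trace(a^4 b) = trace(a) * trace(b a^3) - trace(b a^2) = x^3*z - x^2*y - 2*x*z + y
trace(a^2 b^-1 a^2) = trace(a^4) * trace(b) - trace(a^4 b) = x^4*y - x^3*z - 3*x^2*y + 2*x*z + y
trace(b a b a) = trace(a b) * trace(a b) - trace(1) = z^2 - 2
trace(b a b) = trace(b) * trace(a b) - trace(a) = y*z - x
trace(b a^2 b a) = trace(a) * trace(b a b a) - trace(b a b) = x*z^2 - y*z - x
trace(b a^2 b) = trace(b) * trace(a^2 b) - trace(a^2) = x*y*z - x^2 - y^2 + 2
trace(a^2 b a^2 b) = trace(a) * trace(b a^2 b a) - trace(b a^2 b) = x^2*z^2 - 2*x*y*z + y^2 - 2
trace(a^2 b^-1 a^2 b) = trace(a^2 b a^2) * trace(b) - trace(a^2 b a^2 b) = x^3*y*z - x^2*y^2 - x^2*z^2 + 2
trace(a b^-1 a^2 b^-1 a) = trace(a^2 b^-1 a^2) * trace(b) - trace(a^2 b^-1 a^2 b) = x^4*y^2 - 2*x^3*y*z - 2*x^2*y^2 + x^2*z^2 + 2*x*y*z + y^2 - 2
trace(a b a^3 b) = trace(a) * trace(a b a b a) - trace(a b a b) = x^2*z^2 - x*y*z - x^2 - z^2 + 2
trace(a^2 b^-1 a b a) = trace(a b a^3) * trace(b) - trace(a b a^3 b) = x^3*y*z - x^2*y^2 - x^2*z^2 - x*y*z + x^2 + y^2 + z^2 - 2
trace(b a b a b a) = trace(b a) * trace(b a b a) - trace(b^-1 a^-1) = z^3 - 3*z
trace(b a b a b) = trace(b) * trace(a b a b) - trace(a b a) = y*z^2 - x*z - y
trace(a b a b a^2 b) = trace(a) * trace(b a b a b a) - trace(b a b a b) = x*z^3 - y*z^2 - 2*x*z + y
trace(a^2 b^-1 a b a b) = trace(a b a b a^2) * trace(b) - trace(a b a b a^2 b) = x^2*y*z^2 - x*y^2*z - x*z^3 - x^2*y + 2*x*z + y
trace(a b^-1 a^2 b^-1 a b) = trace(a^2 b^-1 a b a) * trace(b) - trace(a^2 b^-1 a b a b) = x^3*y^2*z - x^2*y^3 - 2*x^2*y*z^2 + x*z^3 + 2*x^2*y + y^3 + y*z^2 - 2*x*z - 3*y
trace(a b^-1 a^2 b^-1 a b^-1) = trace(a b^-1 a^2 b^-1 a) * trace(b) - trace(a b^-1 a^2 b^-1 a b) = x^4*y^3 - 3*x^3*y^2*z - x^2*y^3 + 3*x^2*y*z^2 + 2*x*y^2*z - x*z^3 - 2*x^2*y - y*z^2 + 2*x*z + y

x^4*y^3 - 3*x^3*y^2*z - x^2*y^3 + 3*x^2*y*z^2 + 2*x*y^2*z - x*z^3 - 2*x^2*y - y*z^2 + 2*x*z + y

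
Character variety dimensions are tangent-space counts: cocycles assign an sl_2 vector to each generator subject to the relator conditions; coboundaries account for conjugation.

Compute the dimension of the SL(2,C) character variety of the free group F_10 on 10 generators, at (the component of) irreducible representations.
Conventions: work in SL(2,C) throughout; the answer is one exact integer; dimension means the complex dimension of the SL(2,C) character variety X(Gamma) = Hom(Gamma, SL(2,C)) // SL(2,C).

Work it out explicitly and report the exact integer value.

27

Here Gamma is free of rank 10 — no relator constrains a cocycle.
So Z^1 = (sl_2)^10 in full: dim Z^1 = 30.
At an irreducible rho the centralizer of the image in sl_2 is 0, so the coboundary map sl_2 -> Z^1 is injective: dim B^1 = 3.
dim H^1 = 30 - 3 = 27, which is dim X.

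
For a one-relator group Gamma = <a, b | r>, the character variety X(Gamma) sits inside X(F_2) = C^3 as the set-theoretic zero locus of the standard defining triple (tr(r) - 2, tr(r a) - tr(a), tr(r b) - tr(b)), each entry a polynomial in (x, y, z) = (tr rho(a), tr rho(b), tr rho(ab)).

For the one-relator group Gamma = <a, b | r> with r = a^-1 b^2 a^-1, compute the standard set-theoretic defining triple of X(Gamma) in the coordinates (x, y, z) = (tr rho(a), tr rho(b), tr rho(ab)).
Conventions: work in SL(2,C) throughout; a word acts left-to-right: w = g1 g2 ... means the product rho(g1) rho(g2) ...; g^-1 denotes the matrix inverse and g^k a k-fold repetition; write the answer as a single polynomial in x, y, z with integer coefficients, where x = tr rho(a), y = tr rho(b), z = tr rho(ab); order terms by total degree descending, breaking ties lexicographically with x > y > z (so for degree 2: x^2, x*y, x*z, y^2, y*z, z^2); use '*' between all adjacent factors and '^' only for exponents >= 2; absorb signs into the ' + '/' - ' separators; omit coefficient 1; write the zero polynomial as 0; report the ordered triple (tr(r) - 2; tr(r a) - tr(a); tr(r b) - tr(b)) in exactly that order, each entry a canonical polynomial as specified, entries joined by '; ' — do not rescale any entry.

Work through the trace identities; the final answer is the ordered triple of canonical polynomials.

tr(b^2) = tr(b)*tr(b) - tr(1)  (reduce the b square) = y^2 - 2
and tr(b^2 a) = tr(b)*tr(a b) - tr(a)  (reduce the b square) = y*z - x
and tr(b^2 a^-1) = tr(b^2)*tr(a) - tr(b^2 a)  (eliminate a^-1) = x*y^2 - y*z - x
tr(a^-1 b^2 a^-1) = tr(b^2 a^-1)*tr(a) - tr(b^2)  (eliminate a^-1) = x^2*y^2 - x*y*z - x^2 - y^2 + 2
next, tr(b^3) = tr(b)*tr(b^2) - tr(b)   [square of b] = y^3 - 3*y
and tr(b^3 a) = tr(b)*tr(a b^2) - tr(a b)   [square of b] = y^2*z - x*y - z
tr(b^2 a^-1 b) = tr(b^3)*tr(a) - tr(b^3 a)   [inverse elimination on a] = x*y^3 - y^2*z - 2*x*y + z
tr(a b a b) = tr(b a)*tr(b a) - tr(1)   [split at a repeated b] = z^2 - 2
next, tr(a b a) = tr(a)*tr(b a) - tr(b)   [square of a] = x*z - y
tr(b a b^2 a) = tr(b)*tr(a b a b) - tr(a b a)   [square of b] = y*z^2 - x*z - y
tr(b^2 a^-1 b a) = tr(b a b^2)*tr(a) - tr(b a b^2 a)   [inverse elimination on a] = x*y^2*z - x^2*y - y*z^2 + y
next, tr(a^-1 b^2 a^-1 b) = tr(b^2 a^-1 b)*tr(a) - tr(b^2 a^-1 b a)   [inverse elimination on a] = x^2*y^3 - 2*x*y^2*z - x^2*y + y*z^2 + x*z - y
assemble the triple (tr(r) - 2; tr(r a) - x; tr(r b) - y)

x^2*y^2 - x*y*z - x^2 - y^2; x*y^2 - y*z - 2*x; x^2*y^3 - 2*x*y^2*z - x^2*y + y*z^2 + x*z - 2*y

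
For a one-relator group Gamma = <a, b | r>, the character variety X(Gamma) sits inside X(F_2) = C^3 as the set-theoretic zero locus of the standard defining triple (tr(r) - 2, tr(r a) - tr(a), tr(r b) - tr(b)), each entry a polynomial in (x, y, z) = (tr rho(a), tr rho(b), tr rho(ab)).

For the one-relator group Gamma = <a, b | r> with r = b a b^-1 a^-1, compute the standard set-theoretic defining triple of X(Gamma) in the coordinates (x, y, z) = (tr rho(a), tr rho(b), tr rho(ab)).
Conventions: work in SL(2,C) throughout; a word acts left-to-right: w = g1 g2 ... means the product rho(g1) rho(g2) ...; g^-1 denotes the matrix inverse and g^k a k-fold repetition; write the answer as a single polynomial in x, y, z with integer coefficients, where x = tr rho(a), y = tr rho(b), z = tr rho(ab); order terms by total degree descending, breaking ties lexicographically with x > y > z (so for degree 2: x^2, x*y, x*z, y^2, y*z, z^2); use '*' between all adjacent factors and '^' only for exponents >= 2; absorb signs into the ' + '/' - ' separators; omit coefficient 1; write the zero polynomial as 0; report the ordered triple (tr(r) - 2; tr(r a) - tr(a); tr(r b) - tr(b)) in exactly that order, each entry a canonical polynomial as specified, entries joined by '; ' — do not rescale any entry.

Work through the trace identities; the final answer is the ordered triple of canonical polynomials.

-x*y*z + x^2 + y^2 + z^2 - 4; 0; -x*y^2*z + x^2*y + y^3 + y*z^2 - 4*y

next, tr(b a b) = tr(b)*tr(a b) - tr(a) = y*z - x
tr(b a b a) = tr(b a)*tr(b a) - tr(1) = z^2 - 2
tr(a^-1 b a b) = tr(b a b)*tr(a) - tr(b a b a) = x*y*z - x^2 - z^2 + 2
and tr(b a b^-1 a^-1) = tr(a^-1 b a)*tr(b) - tr(a^-1 b a b) = -x*y*z + x^2 + y^2 + z^2 - 2
tr(b^2) = tr(b)*tr(b) - tr(1) = y^2 - 2
next, tr(a b^2 a) = tr(a)*tr(b^2 a) - tr(b^2) = x*y*z - x^2 - y^2 + 2
tr(a b a) = tr(a)*tr(b a) - tr(b) = x*z - y
next, tr(a b^2 a b) = tr(b)*tr(a b a b) - tr(a b a) = y*z^2 - x*z - y
tr(b^2 a b^-1 a) = tr(a b^2 a)*tr(b) - tr(a b^2 a b) = x*y^2*z - x^2*y - y^3 - y*z^2 + x*z + 3*y
and tr(b a b^-1 a^-1 b) = tr(b^2 a b^-1)*tr(a) - tr(b^2 a b^-1 a) = -x*y^2*z + x^2*y + y^3 + y*z^2 - 3*y
assemble the triple (tr(r) - 2; tr(r a) - x; tr(r b) - y)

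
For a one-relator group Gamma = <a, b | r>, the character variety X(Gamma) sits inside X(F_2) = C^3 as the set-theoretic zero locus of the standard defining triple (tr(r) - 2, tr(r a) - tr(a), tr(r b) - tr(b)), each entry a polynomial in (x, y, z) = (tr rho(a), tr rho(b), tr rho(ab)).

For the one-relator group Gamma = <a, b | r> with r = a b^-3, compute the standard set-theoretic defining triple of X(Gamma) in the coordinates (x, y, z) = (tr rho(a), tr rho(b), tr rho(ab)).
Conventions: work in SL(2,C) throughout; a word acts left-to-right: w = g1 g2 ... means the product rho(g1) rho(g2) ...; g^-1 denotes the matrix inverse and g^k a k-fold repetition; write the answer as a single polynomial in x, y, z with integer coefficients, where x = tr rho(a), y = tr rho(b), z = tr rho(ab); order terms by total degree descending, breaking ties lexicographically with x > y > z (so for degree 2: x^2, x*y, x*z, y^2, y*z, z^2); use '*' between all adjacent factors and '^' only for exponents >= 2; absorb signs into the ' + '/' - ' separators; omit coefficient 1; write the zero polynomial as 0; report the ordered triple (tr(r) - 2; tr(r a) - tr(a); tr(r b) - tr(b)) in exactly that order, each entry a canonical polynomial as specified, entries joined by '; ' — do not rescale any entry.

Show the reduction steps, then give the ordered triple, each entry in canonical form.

x*y^3 - y^2*z - 2*x*y + z - 2; x^2*y^3 - x*y^2*z - 2*x^2*y - y^3 + x*z - x + 3*y; x*y^2 - y*z - x - y

apply: tr(b^-1 a) = tr(a) tr(b) - tr(a b) = x*y - z
tr(a b^-2) = tr(b^-1 a) tr(b) - tr(b^-1 a b) = x*y^2 - y*z - x
apply: tr(a b^-3) = tr(a b^-2) tr(b) - tr(a b^-1) = x*y^3 - y^2*z - 2*x*y + z
use: tr(a^2) = tr(a) tr(a) - tr(1)   [square of a] = x^2 - 2
use: tr(a^2 b) = tr(a) tr(b a) - tr(b)   [square of a] = x*z - y
tr(b^-1 a^2) = tr(a^2) tr(b) - tr(a^2 b)   [inverse elimination on b] = x^2*y - x*z - y
use: tr(b^-2 a^2) = tr(b^-1 a^2) tr(b) - tr(b^-1 a^2 b)   [inverse elimination on b] = x^2*y^2 - x*y*z - x^2 - y^2 + 2
tr(a b^-3 a) = tr(b^-2 a^2) tr(b) - tr(b^-2 a^2 b)   [inverse elimination on b] = x^2*y^3 - x*y^2*z - 2*x^2*y - y^3 + x*z + 3*y
assemble the triple (tr(r) - 2; tr(r a) - x; tr(r b) - y)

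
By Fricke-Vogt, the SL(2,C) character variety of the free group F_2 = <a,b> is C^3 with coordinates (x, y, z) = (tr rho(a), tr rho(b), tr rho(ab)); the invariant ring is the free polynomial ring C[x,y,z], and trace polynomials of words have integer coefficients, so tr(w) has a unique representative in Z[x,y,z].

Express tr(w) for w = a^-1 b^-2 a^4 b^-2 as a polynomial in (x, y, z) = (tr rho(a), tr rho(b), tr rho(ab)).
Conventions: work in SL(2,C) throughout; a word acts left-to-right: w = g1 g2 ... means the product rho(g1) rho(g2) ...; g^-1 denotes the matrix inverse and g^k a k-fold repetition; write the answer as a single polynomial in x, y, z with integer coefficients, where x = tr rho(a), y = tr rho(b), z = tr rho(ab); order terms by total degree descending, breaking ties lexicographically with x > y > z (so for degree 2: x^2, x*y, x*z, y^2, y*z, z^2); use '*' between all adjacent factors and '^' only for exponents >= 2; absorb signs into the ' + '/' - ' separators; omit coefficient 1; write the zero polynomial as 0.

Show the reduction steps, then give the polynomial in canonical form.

trace(a^2) = trace(a) * trace(a) - trace(1) = x^2 - 2
trace(a^3) = trace(a) * trace(a^2) - trace(a) = x^3 - 3*x
and trace(b a^2) = trace(a) * trace(b a) - trace(b) = x*z - y
trace(a^3 b) = trace(a) * trace(b a^2) - trace(b a) = x^2*z - x*y - z
next, trace(b^-1 a^3) = trace(a^3) * trace(b) - trace(a^3 b) = x^3*y - x^2*z - 2*x*y + z
trace(a b^2 a^2) = trace(b) * trace(a^3 b) - trace(a^3) = x^2*y*z - x^3 - x*y^2 - y*z + 3*x
next, trace(b^2 a) = trace(b) * trace(a b) - trace(a) = y*z - x
trace(b^2) = trace(b) * trace(b) - trace(1) = y^2 - 2
trace(a b^2 a) = trace(a) * trace(b^2 a) - trace(b^2) = x*y*z - x^2 - y^2 + 2
trace(b a^4 b) = trace(a) * trace(a b^2 a^2) - trace(a b^2 a) = x^3*y*z - x^4 - x^2*y^2 - 2*x*y*z + 4*x^2 + y^2 - 2
trace(b a b a) = trace(b a) * trace(b a) - trace(1)   [split at repeated b] = z^2 - 2
trace(a b a b a) = trace(a) * trace(b a b a) - trace(b a b) = x*z^2 - y*z - x
next, trace(a^2 b a b a) = trace(a) * trace(a b a b a) - trace(a b a b) = x^2*z^2 - x*y*z - x^2 - z^2 + 2
trace(b a^4 b a) = trace(a) * trace(a^2 b a b a) - trace(a^2 b a b) = x^3*z^2 - x^2*y*z - x^3 - 2*x*z^2 + y*z + 3*x
trace(a^4 b a^-1 b) = trace(b a^4 b) * trace(a) - trace(b a^4 b a) = x^4*y*z - x^5 - x^3*y^2 - x^3*z^2 - x^2*y*z + 5*x^3 + x*y^2 + 2*x*z^2 - y*z - 5*x
trace(a^-1 b^-1 a^4 b) = trace(a^4 b a^-1) * trace(b) - trace(a^4 b a^-1 b) = -x^4*y*z + x^5 + x^3*y^2 + x^3*z^2 + 2*x^2*y*z - 5*x^3 - 2*x*y^2 - 2*x*z^2 + 5*x
trace(b^-1 a^4 b^-1 a^-1) = trace(a^-1 b^-1 a^4) * trace(b) - trace(a^-1 b^-1 a^4 b) = x^4*y*z - x^5 - x^3*z^2 - 3*x^2*y*z + 5*x^3 + 2*x*z^2 + y*z - 5*x
trace(a^-1 b^-2 a^4 b^-1) = trace(b^-1 a^4 b^-1 a^-1) * trace(b) - trace(b^-1 a^4 b^-1 a^-1 b) = x^4*y^2*z - x^5*y - x^3*y*z^2 - 3*x^2*y^2*z + 4*x^3*y + 2*x*y*z^2 + x^2*z + y^2*z - 3*x*y - z
and trace(b^-2 a^3) = trace(a^3 b^-1) * trace(b) - trace(a^3) = x^3*y^2 - x^2*y*z - x^3 - 2*x*y^2 + y*z + 3*x
and trace(a^-1 b^-2 a^4 b^-2) = trace(a^-1 b^-2 a^4 b^-1) * trace(b) - trace(a^-1 b^-2 a^4) = x^4*y^3*z - x^5*y^2 - x^3*y^2*z^2 - 3*x^2*y^3*z + 3*x^3*y^2 + 2*x*y^2*z^2 + 2*x^2*y*z + y^3*z + x^3 - x*y^2 - 2*y*z - 3*x

x^4*y^3*z - x^5*y^2 - x^3*y^2*z^2 - 3*x^2*y^3*z + 3*x^3*y^2 + 2*x*y^2*z^2 + 2*x^2*y*z + y^3*z + x^3 - x*y^2 - 2*y*z - 3*x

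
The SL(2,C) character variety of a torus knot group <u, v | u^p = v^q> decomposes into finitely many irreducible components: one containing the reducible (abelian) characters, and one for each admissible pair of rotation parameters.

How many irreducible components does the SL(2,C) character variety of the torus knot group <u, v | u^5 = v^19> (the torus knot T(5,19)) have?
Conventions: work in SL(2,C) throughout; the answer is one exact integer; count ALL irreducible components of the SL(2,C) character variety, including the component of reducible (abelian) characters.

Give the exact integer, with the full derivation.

37

For T(5,19): irreducibility forces the central element u^5 = v^19 to one of +I, -I.
This locks tr(u) to 2*cos(pi*alpha/5), alpha in 1..4, and tr(v) to 2*cos(pi*beta/19), beta in 1..18, on each component of irreducible characters.
Consistency of u^5 = (-1)^alpha I with v^19 = (-1)^beta I forces alpha = beta (mod 2).
Counting: 2 odd alphas x 9 odd betas + 2 even alphas x 9 even betas = 18 + 18 = 36.
That is 36 components of irreducible characters, and with the reducible (abelian) component the total is 37.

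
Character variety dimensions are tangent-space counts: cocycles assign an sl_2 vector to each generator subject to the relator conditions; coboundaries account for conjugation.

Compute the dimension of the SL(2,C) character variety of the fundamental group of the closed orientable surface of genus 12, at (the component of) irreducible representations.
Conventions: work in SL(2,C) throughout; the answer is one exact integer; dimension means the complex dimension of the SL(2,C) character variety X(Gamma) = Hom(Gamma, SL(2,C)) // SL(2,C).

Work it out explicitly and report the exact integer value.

66

pi_1 of the closed genus-12 surface has 24 generators bound by the single product-of-commutators relator.
Unconstrained cocycle data is one sl_2 vector per generator (72 dimensions), cut by the relator condition d_2(z) = 0.
H^2 = coker(d_2) is dual to H^0 = 0 at irreducible rho (Poincare duality), so d_2 is onto: dim Z^1 = 69.
As always at irreducible rho, dim B^1 = 3.
Hence dim X = 69 - 3 = 66.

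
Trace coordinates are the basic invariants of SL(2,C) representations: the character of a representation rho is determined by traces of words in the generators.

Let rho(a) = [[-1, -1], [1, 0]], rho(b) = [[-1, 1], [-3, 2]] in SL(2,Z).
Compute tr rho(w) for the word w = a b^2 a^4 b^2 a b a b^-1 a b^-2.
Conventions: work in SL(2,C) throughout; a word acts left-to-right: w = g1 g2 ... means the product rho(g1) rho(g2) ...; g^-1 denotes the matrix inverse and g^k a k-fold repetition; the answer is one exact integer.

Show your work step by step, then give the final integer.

4895

rho(a) = [[-1, -1], [1, 0]]
... * rho(b) = [[-1, 1], [-3, 2]]  ->  [[4, -3], [-1, 1]]
... * rho(b) = [[-1, 1], [-3, 2]]  ->  [[5, -2], [-2, 1]]
... * rho(a) = [[-1, -1], [1, 0]]  ->  [[-7, -5], [3, 2]]
... * rho(a) = [[-1, -1], [1, 0]]  ->  [[2, 7], [-1, -3]]
... * rho(a) = [[-1, -1], [1, 0]]  ->  [[5, -2], [-2, 1]]
... * rho(a) = [[-1, -1], [1, 0]]  ->  [[-7, -5], [3, 2]]
... * rho(b) = [[-1, 1], [-3, 2]]  ->  [[22, -17], [-9, 7]]
... * rho(b) = [[-1, 1], [-3, 2]]  ->  [[29, -12], [-12, 5]]
... * rho(a) = [[-1, -1], [1, 0]]  ->  [[-41, -29], [17, 12]]
... * rho(b) = [[-1, 1], [-3, 2]]  ->  [[128, -99], [-53, 41]]
... * rho(a) = [[-1, -1], [1, 0]]  ->  [[-227, -128], [94, 53]]
... * rho(b^-1) = [[2, -1], [3, -1]]  ->  [[-838, 355], [347, -147]]
... * rho(a) = [[-1, -1], [1, 0]]  ->  [[1193, 838], [-494, -347]]
... * rho(b^-1) = [[2, -1], [3, -1]]  ->  [[4900, -2031], [-2029, 841]]
... * rho(b^-1) = [[2, -1], [3, -1]]  ->  [[3707, -2869], [-1535, 1188]]
tr = 3707 + 1188 = 4895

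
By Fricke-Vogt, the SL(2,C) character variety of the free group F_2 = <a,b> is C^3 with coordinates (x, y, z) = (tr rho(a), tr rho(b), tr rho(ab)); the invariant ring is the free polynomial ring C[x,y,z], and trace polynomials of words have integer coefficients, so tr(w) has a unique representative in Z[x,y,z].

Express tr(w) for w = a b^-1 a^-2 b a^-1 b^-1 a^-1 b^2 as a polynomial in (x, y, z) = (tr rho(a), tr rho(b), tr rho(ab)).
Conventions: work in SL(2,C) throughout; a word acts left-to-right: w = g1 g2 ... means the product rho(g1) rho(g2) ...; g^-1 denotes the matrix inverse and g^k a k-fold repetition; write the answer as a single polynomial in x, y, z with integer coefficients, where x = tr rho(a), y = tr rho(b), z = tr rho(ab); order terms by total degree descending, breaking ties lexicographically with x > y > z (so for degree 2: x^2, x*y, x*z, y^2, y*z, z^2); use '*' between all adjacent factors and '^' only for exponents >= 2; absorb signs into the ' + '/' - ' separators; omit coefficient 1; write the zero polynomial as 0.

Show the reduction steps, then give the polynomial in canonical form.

-x^3*y^3*z^2 + x^4*y^2*z + 2*x^2*y^4*z + 2*x^2*y^2*z^3 - x^3*y^3 - x^3*y*z^2 - x*y^5 - 2*x*y^3*z^2 - x*y*z^4 - 5*x^2*y^2*z + 2*x^3*y + 5*x*y^3 + 5*x*y*z^2 - x^2*z - 6*x*y + z

tr(b^2) = tr(b) * tr(b) - tr(1) = y^2 - 2
tr(b^3) = tr(b) * tr(b^2) - tr(b) = y^3 - 3*y
apply: tr(a b^2) = tr(b) * tr(a b) - tr(a) = y*z - x
apply: tr(b^3 a) = tr(b) * tr(a b^2) - tr(a b) = y^2*z - x*y - z
use: tr(b^3 a^-1) = tr(b^3) * tr(a) - tr(b^3 a) = x*y^3 - y^2*z - 2*x*y + z
use: tr(a^-1 b^3 a^-1) = tr(b^3 a^-1) * tr(a) - tr(b^3) = x^2*y^3 - x*y^2*z - 2*x^2*y - y^3 + x*z + 3*y
use: tr(b^4) = tr(b) * tr(b^3) - tr(b^2) = y^4 - 4*y^2 + 2
apply: tr(b^4 a) = tr(b) * tr(b^2 a b) - tr(b^2 a) = y^3*z - x*y^2 - 2*y*z + x
apply: tr(b a^-1 b^3) = tr(b^4) * tr(a) - tr(b^4 a) = x*y^4 - y^3*z - 3*x*y^2 + 2*y*z + x
tr(a b a b) = tr(a b) * tr(a b) - tr(1)   [split at repeated a] = z^2 - 2
tr(a b a) = tr(a) * tr(b a) - tr(b) = x*z - y
apply: tr(b a b a b) = tr(b) * tr(a b a b) - tr(a b a) = y*z^2 - x*z - y
use: tr(b^3 a b a) = tr(b) * tr(b a b a b) - tr(b a b a) = y^2*z^2 - x*y*z - y^2 - z^2 + 2
tr(b a^-1 b^3 a) = tr(b^3 a b) * tr(a) - tr(b^3 a b a) = x*y^3*z - x^2*y^2 - y^2*z^2 - x*y*z + x^2 + y^2 + z^2 - 2
tr(a^-1 b^3 a^-1 b) = tr(b a^-1 b^3) * tr(a) - tr(b a^-1 b^3 a) = x^2*y^4 - 2*x*y^3*z - 2*x^2*y^2 + y^2*z^2 + 3*x*y*z - y^2 - z^2 + 2
apply: tr(b a^-1 b^-1 a^-1 b^2) = tr(a^-1 b^3 a^-1) * tr(b) - tr(a^-1 b^3 a^-1 b) = x*y^3*z - y^4 - y^2*z^2 - 2*x*y*z + 4*y^2 + z^2 - 2
tr(a^2) = tr(a) * tr(a) - tr(1) = x^2 - 2
apply: tr(a b^2 a) = tr(b) * tr(a^2 b) - tr(a^2) = x*y*z - x^2 - y^2 + 2
tr(b^2 a b^2 a) = tr(b) * tr(a b^2 a b) - tr(a b^2 a) = y^2*z^2 - 2*x*y*z + x^2 - 2
tr(a^-1 b^2 a b^2) = tr(b^2 a b^2) * tr(a) - tr(b^2 a b^2 a) = x*y^3*z - x^2*y^2 - y^2*z^2 + 2
apply: tr(b a^-2 b^2 a b) = tr(a^-1 b^2 a b^2) * tr(a) - tr(a^-1 b^2 a b^2 a) = x^2*y^3*z - x^3*y^2 - x*y^2*z^2 - y^3*z + x*y^2 + 2*y*z + x
tr(a b a b a b) = tr(a b) * tr(a b a b) - tr(a^-1 b^-1)   [split at repeated a] = z^3 - 3*z
use: tr(a b a b a) = tr(a) * tr(b a b a) - tr(b a b) = x*z^2 - y*z - x
tr(b^2 a b a b a) = tr(b) * tr(a b a b a b) - tr(a b a b a) = y*z^3 - x*z^2 - 2*y*z + x
tr(b^2 a b a b a^-1) = tr(b^2 a b a b) * tr(a) - tr(b^2 a b a b a) = x*y^2*z^2 - x^2*y*z - y*z^3 - x*y^2 + 2*y*z + x
apply: tr(b a^-2 b^2 a b a) = tr(b^2 a b a b a^-1) * tr(a) - tr(b^2 a b a b) = x^2*y^2*z^2 - x^3*y*z - x*y*z^3 - x^2*y^2 - y^2*z^2 + 3*x*y*z + x^2 + y^2 + z^2 - 2
tr(a^-1 b^2 a b a^-1 b a^-1) = tr(b a^-2 b^2 a b) * tr(a) - tr(b a^-2 b^2 a b a) = x^3*y^3*z - x^4*y^2 - 2*x^2*y^2*z^2 + x^3*y*z - x*y^3*z + x*y*z^3 + 2*x^2*y^2 + y^2*z^2 - x*y*z - y^2 - z^2 + 2
use: tr(b^4 a b) = tr(b) * tr(b^3 a b) - tr(b^3 a) = y^4*z - x*y^3 - 3*y^2*z + 2*x*y + z
apply: tr(b^4 a b a) = tr(b) * tr(b a b a b^2) - tr(b a b a b) = y^3*z^2 - x*y^2*z - y^3 - 2*y*z^2 + x*z + 3*y
tr(b^2 a b a^-1 b^2) = tr(b^4 a b) * tr(a) - tr(b^4 a b a) = x*y^4*z - x^2*y^3 - y^3*z^2 - 2*x*y^2*z + 2*x^2*y + y^3 + 2*y*z^2 - 3*y
apply: tr(b^2 a b^2 a b) = tr(b) * tr(a b^2 a b^2) - tr(a b^2 a b) = y^3*z^2 - 2*x*y^2*z + x^2*y - y*z^2 + x*z - y
apply: tr(a b a b^2 a) = tr(a) * tr(b a b^2 a) - tr(b a b^2) = x*y*z^2 - x^2*z - y^2*z + z
apply: tr(b^2 a b^2 a b a) = tr(b) * tr(a b a b^2 a b) - tr(a b a b^2 a) = y^2*z^3 - 2*x*y*z^2 + x^2*z - y^2*z + x*y - z
tr(b^2 a b a^-1 b^2 a) = tr(b^2 a b^2 a b) * tr(a) - tr(b^2 a b^2 a b a) = x*y^3*z^2 - 2*x^2*y^2*z - y^2*z^3 + x^3*y + x*y*z^2 + y^2*z - 2*x*y + z
use: tr(b a^-1 b^2 a b a^-1 b) = tr(b^2 a b a^-1 b^2) * tr(a) - tr(b^2 a b a^-1 b^2 a) = x^2*y^4*z - x^3*y^3 - 2*x*y^3*z^2 + y^2*z^3 + x^3*y + x*y^3 + x*y*z^2 - y^2*z - x*y - z
tr(b a b^3 a b a) = tr(b) * tr(a b a b a b^2) - tr(a b a b a b) = y^2*z^3 - x*y*z^2 - 2*y^2*z - z^3 + x*y + 3*z
tr(b^2 a b a^-1 b a b) = tr(b a b^3 a b) * tr(a) - tr(b a b^3 a b a) = x*y^3*z^2 - 2*x^2*y^2*z - y^2*z^3 + x^3*y + x^2*z + 2*y^2*z + z^3 - 2*x*y - 3*z
tr(a b a b a b a b) = tr(a b) * tr(a b a b a b) - tr(a^-1 b^-1 a^-1 b^-1)   [split at repeated a] = z^4 - 4*z^2 + 2
use: tr(a b a b a b a) = tr(a) * tr(b a b a b a) - tr(b a b a b) = x*z^3 - y*z^2 - 2*x*z + y
tr(b a b a b^2 a b a) = tr(b) * tr(a b a b a b a b) - tr(a b a b a b a) = y*z^4 - x*z^3 - 3*y*z^2 + 2*x*z + y
tr(b^2 a b a^-1 b a b a) = tr(b a b a b^2 a b) * tr(a) - tr(b a b a b^2 a b a) = x*y^2*z^3 - 2*x^2*y*z^2 - y*z^4 + x^3*z - x*y^2*z + x*z^3 + x^2*y + 3*y*z^2 - 3*x*z - y
tr(b a^-1 b^2 a b a^-1 b a) = tr(b^2 a b a^-1 b a b) * tr(a) - tr(b^2 a b a^-1 b a b a) = x^2*y^3*z^2 - 2*x^3*y^2*z - 2*x*y^2*z^3 + x^4*y + 2*x^2*y*z^2 + y*z^4 + 3*x*y^2*z - 3*x^2*y - 3*y*z^2 + y
use: tr(a^-1 b^2 a b a^-1 b a^-1 b) = tr(b a^-1 b^2 a b a^-1 b) * tr(a) - tr(b a^-1 b^2 a b a^-1 b a) = x^3*y^4*z - x^4*y^3 - 3*x^2*y^3*z^2 + 2*x^3*y^2*z + 3*x*y^2*z^3 + x^2*y^3 - x^2*y*z^2 - y*z^4 - 4*x*y^2*z + 2*x^2*y + 3*y*z^2 - x*z - y
tr(a^-1 b a^-1 b^-1 a^-1 b^2 a b) = tr(a^-1 b^2 a b a^-1 b a^-1) * tr(b) - tr(a^-1 b^2 a b a^-1 b a^-1 b) = x^2*y^3*z^2 - x^3*y^2*z - x*y^4*z - 2*x*y^2*z^3 + x^2*y^3 + x^2*y*z^2 + y^3*z^2 + y*z^4 + 3*x*y^2*z - 2*x^2*y - y^3 - 4*y*z^2 + x*z + 3*y
tr(a^-1 b a^-1 b^-1 a^-1 b^2 a b^-1) = tr(a^-1 b a^-1 b^-1 a^-1 b^2 a) * tr(b) - tr(a^-1 b a^-1 b^-1 a^-1 b^2 a b) = -x^2*y^3*z^2 + x^3*y^2*z + 2*x*y^4*z + 2*x*y^2*z^3 - x^2*y^3 - x^2*y*z^2 - y^5 - 2*y^3*z^2 - y*z^4 - 5*x*y^2*z + 2*x^2*y + 5*y^3 + 5*y*z^2 - x*z - 5*y
apply: tr(a^-1 b) = tr(b) * tr(a) - tr(b a) = x*y - z
use: tr(a b^-1 a^-2 b a^-1 b^-1 a^-1 b^2) = tr(a^-1 b a^-1 b^-1 a^-1 b^2 a b^-1) * tr(a) - tr(a^-1 b a^-1 b^-1 a^-1 b^2 a b^-1 a) = -x^3*y^3*z^2 + x^4*y^2*z + 2*x^2*y^4*z + 2*x^2*y^2*z^3 - x^3*y^3 - x^3*y*z^2 - x*y^5 - 2*x*y^3*z^2 - x*y*z^4 - 5*x^2*y^2*z + 2*x^3*y + 5*x*y^3 + 5*x*y*z^2 - x^2*z - 6*x*y + z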